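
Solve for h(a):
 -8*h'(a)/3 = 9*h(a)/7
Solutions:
 h(a) = C1*exp(-27*a/56)


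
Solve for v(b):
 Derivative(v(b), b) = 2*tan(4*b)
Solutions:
 v(b) = C1 - log(cos(4*b))/2


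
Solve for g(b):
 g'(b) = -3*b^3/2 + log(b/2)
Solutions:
 g(b) = C1 - 3*b^4/8 + b*log(b) - b - b*log(2)


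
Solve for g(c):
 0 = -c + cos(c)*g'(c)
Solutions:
 g(c) = C1 + Integral(c/cos(c), c)


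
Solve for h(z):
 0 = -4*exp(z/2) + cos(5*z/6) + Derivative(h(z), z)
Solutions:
 h(z) = C1 + 8*exp(z/2) - 6*sin(5*z/6)/5


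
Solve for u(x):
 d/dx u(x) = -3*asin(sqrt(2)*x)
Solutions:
 u(x) = C1 - 3*x*asin(sqrt(2)*x) - 3*sqrt(2)*sqrt(1 - 2*x^2)/2


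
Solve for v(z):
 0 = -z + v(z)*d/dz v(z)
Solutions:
 v(z) = -sqrt(C1 + z^2)
 v(z) = sqrt(C1 + z^2)


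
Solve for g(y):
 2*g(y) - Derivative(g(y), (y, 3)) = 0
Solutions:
 g(y) = C3*exp(2^(1/3)*y) + (C1*sin(2^(1/3)*sqrt(3)*y/2) + C2*cos(2^(1/3)*sqrt(3)*y/2))*exp(-2^(1/3)*y/2)


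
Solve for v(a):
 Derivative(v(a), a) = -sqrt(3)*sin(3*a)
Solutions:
 v(a) = C1 + sqrt(3)*cos(3*a)/3


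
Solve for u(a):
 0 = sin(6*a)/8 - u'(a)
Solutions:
 u(a) = C1 - cos(6*a)/48


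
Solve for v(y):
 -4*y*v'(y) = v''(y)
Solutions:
 v(y) = C1 + C2*erf(sqrt(2)*y)


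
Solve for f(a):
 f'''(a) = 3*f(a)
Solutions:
 f(a) = C3*exp(3^(1/3)*a) + (C1*sin(3^(5/6)*a/2) + C2*cos(3^(5/6)*a/2))*exp(-3^(1/3)*a/2)


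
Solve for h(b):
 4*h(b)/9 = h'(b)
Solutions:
 h(b) = C1*exp(4*b/9)


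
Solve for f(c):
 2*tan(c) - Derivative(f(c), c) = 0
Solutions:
 f(c) = C1 - 2*log(cos(c))


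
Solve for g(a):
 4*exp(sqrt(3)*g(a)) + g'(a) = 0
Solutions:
 g(a) = sqrt(3)*(2*log(1/(C1 + 4*a)) - log(3))/6


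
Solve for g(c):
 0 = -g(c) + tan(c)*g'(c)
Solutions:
 g(c) = C1*sin(c)


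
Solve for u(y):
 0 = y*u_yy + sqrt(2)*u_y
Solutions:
 u(y) = C1 + C2*y^(1 - sqrt(2))


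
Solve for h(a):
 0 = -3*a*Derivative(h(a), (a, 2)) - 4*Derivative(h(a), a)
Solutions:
 h(a) = C1 + C2/a^(1/3)


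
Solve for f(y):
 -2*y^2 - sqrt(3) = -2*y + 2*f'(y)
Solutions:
 f(y) = C1 - y^3/3 + y^2/2 - sqrt(3)*y/2


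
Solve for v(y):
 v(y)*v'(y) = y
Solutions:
 v(y) = -sqrt(C1 + y^2)
 v(y) = sqrt(C1 + y^2)


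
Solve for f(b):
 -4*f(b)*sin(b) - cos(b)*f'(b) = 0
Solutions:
 f(b) = C1*cos(b)^4


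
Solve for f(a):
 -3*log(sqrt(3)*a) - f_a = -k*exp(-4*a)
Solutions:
 f(a) = C1 - 3*a*log(a) + a*(3 - 3*log(3)/2) - k*exp(-4*a)/4


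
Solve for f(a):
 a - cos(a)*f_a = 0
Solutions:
 f(a) = C1 + Integral(a/cos(a), a)


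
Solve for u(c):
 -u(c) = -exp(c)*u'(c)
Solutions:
 u(c) = C1*exp(-exp(-c))


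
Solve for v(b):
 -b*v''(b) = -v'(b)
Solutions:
 v(b) = C1 + C2*b^2


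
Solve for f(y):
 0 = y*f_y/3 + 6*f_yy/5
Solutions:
 f(y) = C1 + C2*erf(sqrt(5)*y/6)


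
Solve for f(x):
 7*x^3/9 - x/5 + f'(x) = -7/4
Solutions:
 f(x) = C1 - 7*x^4/36 + x^2/10 - 7*x/4


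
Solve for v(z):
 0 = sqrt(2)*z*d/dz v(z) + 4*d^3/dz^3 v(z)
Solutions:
 v(z) = C1 + Integral(C2*airyai(-sqrt(2)*z/2) + C3*airybi(-sqrt(2)*z/2), z)


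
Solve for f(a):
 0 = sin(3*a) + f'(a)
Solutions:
 f(a) = C1 + cos(3*a)/3


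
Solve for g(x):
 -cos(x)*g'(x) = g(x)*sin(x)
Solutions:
 g(x) = C1*cos(x)


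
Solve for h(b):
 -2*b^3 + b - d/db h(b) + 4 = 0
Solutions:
 h(b) = C1 - b^4/2 + b^2/2 + 4*b


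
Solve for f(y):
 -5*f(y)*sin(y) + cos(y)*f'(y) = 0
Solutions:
 f(y) = C1/cos(y)^5


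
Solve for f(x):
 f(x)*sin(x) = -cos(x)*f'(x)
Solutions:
 f(x) = C1*cos(x)


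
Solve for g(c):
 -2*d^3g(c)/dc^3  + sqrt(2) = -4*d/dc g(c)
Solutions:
 g(c) = C1 + C2*exp(-sqrt(2)*c) + C3*exp(sqrt(2)*c) - sqrt(2)*c/4


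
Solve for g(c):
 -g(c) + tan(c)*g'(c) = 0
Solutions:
 g(c) = C1*sin(c)


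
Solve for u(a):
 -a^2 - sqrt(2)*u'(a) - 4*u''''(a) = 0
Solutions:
 u(a) = C1 + C4*exp(-sqrt(2)*a/2) - sqrt(2)*a^3/6 + (C2*sin(sqrt(6)*a/4) + C3*cos(sqrt(6)*a/4))*exp(sqrt(2)*a/4)


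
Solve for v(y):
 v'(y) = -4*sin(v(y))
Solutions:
 v(y) = -acos((-C1 - exp(8*y))/(C1 - exp(8*y))) + 2*pi
 v(y) = acos((-C1 - exp(8*y))/(C1 - exp(8*y)))


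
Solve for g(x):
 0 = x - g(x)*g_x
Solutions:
 g(x) = -sqrt(C1 + x^2)
 g(x) = sqrt(C1 + x^2)


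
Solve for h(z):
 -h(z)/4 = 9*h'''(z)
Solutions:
 h(z) = C3*exp(-6^(1/3)*z/6) + (C1*sin(2^(1/3)*3^(5/6)*z/12) + C2*cos(2^(1/3)*3^(5/6)*z/12))*exp(6^(1/3)*z/12)


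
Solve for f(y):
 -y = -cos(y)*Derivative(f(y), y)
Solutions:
 f(y) = C1 + Integral(y/cos(y), y)


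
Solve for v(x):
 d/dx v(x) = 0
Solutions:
 v(x) = C1


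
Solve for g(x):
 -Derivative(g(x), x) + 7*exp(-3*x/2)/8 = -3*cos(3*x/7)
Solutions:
 g(x) = C1 + 7*sin(3*x/7) - 7*exp(-3*x/2)/12


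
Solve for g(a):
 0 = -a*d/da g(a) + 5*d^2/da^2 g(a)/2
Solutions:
 g(a) = C1 + C2*erfi(sqrt(5)*a/5)


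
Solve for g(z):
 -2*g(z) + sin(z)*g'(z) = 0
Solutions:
 g(z) = C1*(cos(z) - 1)/(cos(z) + 1)


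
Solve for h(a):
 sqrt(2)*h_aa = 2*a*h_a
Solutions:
 h(a) = C1 + C2*erfi(2^(3/4)*a/2)


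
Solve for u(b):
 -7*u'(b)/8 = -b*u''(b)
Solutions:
 u(b) = C1 + C2*b^(15/8)


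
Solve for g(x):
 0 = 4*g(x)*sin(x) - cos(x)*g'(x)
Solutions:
 g(x) = C1/cos(x)^4


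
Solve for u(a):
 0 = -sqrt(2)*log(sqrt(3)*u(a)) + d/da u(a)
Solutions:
 -sqrt(2)*Integral(1/(2*log(_y) + log(3)), (_y, u(a))) = C1 - a


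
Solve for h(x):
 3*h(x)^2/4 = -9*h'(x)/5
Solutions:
 h(x) = 12/(C1 + 5*x)


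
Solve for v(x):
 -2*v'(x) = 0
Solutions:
 v(x) = C1


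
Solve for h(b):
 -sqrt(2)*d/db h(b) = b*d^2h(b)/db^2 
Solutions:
 h(b) = C1 + C2*b^(1 - sqrt(2))


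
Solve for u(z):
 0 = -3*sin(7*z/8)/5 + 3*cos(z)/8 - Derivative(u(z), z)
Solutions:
 u(z) = C1 + 3*sin(z)/8 + 24*cos(7*z/8)/35


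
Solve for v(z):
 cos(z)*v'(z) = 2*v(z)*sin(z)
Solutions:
 v(z) = C1/cos(z)^2


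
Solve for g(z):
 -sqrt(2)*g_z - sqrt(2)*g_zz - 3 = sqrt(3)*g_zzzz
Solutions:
 g(z) = C1 + C2*exp(-z*(-2^(5/6)*3^(1/6)*(9 + sqrt(4*sqrt(6) + 81))^(1/3) + 2*2^(2/3)*3^(1/3)/(9 + sqrt(4*sqrt(6) + 81))^(1/3))/12)*sin(z*(2*2^(2/3)*3^(5/6)/(9 + sqrt(4*sqrt(6) + 81))^(1/3) + 2^(5/6)*3^(2/3)*(9 + sqrt(4*sqrt(6) + 81))^(1/3))/12) + C3*exp(-z*(-2^(5/6)*3^(1/6)*(9 + sqrt(4*sqrt(6) + 81))^(1/3) + 2*2^(2/3)*3^(1/3)/(9 + sqrt(4*sqrt(6) + 81))^(1/3))/12)*cos(z*(2*2^(2/3)*3^(5/6)/(9 + sqrt(4*sqrt(6) + 81))^(1/3) + 2^(5/6)*3^(2/3)*(9 + sqrt(4*sqrt(6) + 81))^(1/3))/12) + C4*exp(z*(-2^(5/6)*3^(1/6)*(9 + sqrt(4*sqrt(6) + 81))^(1/3) + 2*2^(2/3)*3^(1/3)/(9 + sqrt(4*sqrt(6) + 81))^(1/3))/6) - 3*sqrt(2)*z/2


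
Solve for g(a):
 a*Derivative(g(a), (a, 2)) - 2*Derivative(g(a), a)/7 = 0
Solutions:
 g(a) = C1 + C2*a^(9/7)


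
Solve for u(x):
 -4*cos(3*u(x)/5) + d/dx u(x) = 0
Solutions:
 -4*x - 5*log(sin(3*u(x)/5) - 1)/6 + 5*log(sin(3*u(x)/5) + 1)/6 = C1


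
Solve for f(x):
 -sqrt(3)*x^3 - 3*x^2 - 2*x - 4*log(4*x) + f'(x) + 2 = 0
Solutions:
 f(x) = C1 + sqrt(3)*x^4/4 + x^3 + x^2 + 4*x*log(x) - 6*x + x*log(256)


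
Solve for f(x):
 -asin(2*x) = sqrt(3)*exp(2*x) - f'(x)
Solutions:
 f(x) = C1 + x*asin(2*x) + sqrt(1 - 4*x^2)/2 + sqrt(3)*exp(2*x)/2


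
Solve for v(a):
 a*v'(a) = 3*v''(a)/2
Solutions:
 v(a) = C1 + C2*erfi(sqrt(3)*a/3)


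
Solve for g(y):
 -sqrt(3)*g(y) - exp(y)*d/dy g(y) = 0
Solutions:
 g(y) = C1*exp(sqrt(3)*exp(-y))


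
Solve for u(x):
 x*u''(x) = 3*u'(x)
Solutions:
 u(x) = C1 + C2*x^4


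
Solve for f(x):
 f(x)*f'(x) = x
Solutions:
 f(x) = -sqrt(C1 + x^2)
 f(x) = sqrt(C1 + x^2)


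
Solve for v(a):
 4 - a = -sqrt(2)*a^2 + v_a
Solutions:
 v(a) = C1 + sqrt(2)*a^3/3 - a^2/2 + 4*a


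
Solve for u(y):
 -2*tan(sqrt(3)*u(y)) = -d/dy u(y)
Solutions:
 u(y) = sqrt(3)*(pi - asin(C1*exp(2*sqrt(3)*y)))/3
 u(y) = sqrt(3)*asin(C1*exp(2*sqrt(3)*y))/3


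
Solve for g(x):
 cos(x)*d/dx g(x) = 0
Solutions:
 g(x) = C1


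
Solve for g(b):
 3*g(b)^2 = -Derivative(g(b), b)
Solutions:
 g(b) = 1/(C1 + 3*b)


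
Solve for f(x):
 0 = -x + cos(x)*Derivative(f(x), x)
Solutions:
 f(x) = C1 + Integral(x/cos(x), x)


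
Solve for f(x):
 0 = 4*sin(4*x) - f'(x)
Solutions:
 f(x) = C1 - cos(4*x)


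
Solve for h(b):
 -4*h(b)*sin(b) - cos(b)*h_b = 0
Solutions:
 h(b) = C1*cos(b)^4


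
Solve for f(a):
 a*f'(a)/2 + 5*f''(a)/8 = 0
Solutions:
 f(a) = C1 + C2*erf(sqrt(10)*a/5)


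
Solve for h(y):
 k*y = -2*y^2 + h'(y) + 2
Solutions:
 h(y) = C1 + k*y^2/2 + 2*y^3/3 - 2*y


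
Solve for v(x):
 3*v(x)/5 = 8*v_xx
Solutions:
 v(x) = C1*exp(-sqrt(30)*x/20) + C2*exp(sqrt(30)*x/20)


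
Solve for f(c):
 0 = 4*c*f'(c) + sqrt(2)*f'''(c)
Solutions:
 f(c) = C1 + Integral(C2*airyai(-sqrt(2)*c) + C3*airybi(-sqrt(2)*c), c)


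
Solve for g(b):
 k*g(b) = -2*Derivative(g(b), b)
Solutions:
 g(b) = C1*exp(-b*k/2)


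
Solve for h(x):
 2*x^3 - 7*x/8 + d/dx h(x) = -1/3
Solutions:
 h(x) = C1 - x^4/2 + 7*x^2/16 - x/3


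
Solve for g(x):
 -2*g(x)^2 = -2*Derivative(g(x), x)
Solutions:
 g(x) = -1/(C1 + x)


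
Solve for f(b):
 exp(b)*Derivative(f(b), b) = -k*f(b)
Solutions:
 f(b) = C1*exp(k*exp(-b))


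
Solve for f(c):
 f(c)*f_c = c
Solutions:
 f(c) = -sqrt(C1 + c^2)
 f(c) = sqrt(C1 + c^2)


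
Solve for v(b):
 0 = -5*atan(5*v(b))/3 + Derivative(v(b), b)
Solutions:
 Integral(1/atan(5*_y), (_y, v(b))) = C1 + 5*b/3


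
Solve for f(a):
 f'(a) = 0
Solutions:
 f(a) = C1


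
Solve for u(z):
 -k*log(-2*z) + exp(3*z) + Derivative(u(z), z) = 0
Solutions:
 u(z) = C1 + k*z*log(-z) + k*z*(-1 + log(2)) - exp(3*z)/3


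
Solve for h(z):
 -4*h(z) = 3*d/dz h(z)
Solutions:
 h(z) = C1*exp(-4*z/3)


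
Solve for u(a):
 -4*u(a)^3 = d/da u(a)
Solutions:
 u(a) = -sqrt(2)*sqrt(-1/(C1 - 4*a))/2
 u(a) = sqrt(2)*sqrt(-1/(C1 - 4*a))/2


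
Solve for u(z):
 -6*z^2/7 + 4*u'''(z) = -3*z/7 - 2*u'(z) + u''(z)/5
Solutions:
 u(z) = C1 + z^3/7 - 9*z^2/140 - 1209*z/700 + (C2*sin(sqrt(799)*z/40) + C3*cos(sqrt(799)*z/40))*exp(z/40)


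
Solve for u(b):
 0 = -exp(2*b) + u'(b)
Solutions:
 u(b) = C1 + exp(2*b)/2


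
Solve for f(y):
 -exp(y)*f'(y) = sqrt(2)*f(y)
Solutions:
 f(y) = C1*exp(sqrt(2)*exp(-y))


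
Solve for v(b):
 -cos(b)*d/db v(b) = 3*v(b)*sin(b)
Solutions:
 v(b) = C1*cos(b)^3


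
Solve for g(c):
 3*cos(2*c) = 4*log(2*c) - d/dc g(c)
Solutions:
 g(c) = C1 + 4*c*log(c) - 4*c + 4*c*log(2) - 3*sin(2*c)/2


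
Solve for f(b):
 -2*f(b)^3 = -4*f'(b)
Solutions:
 f(b) = -sqrt(-1/(C1 + b))
 f(b) = sqrt(-1/(C1 + b))


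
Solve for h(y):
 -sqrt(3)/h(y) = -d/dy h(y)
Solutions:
 h(y) = -sqrt(C1 + 2*sqrt(3)*y)
 h(y) = sqrt(C1 + 2*sqrt(3)*y)


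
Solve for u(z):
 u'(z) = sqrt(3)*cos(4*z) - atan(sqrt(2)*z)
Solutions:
 u(z) = C1 - z*atan(sqrt(2)*z) + sqrt(2)*log(2*z^2 + 1)/4 + sqrt(3)*sin(4*z)/4


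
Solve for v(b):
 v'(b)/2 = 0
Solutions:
 v(b) = C1


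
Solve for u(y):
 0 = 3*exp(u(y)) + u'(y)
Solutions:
 u(y) = log(1/(C1 + 3*y))


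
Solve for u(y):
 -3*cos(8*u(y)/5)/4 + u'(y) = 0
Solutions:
 -3*y/4 - 5*log(sin(8*u(y)/5) - 1)/16 + 5*log(sin(8*u(y)/5) + 1)/16 = C1


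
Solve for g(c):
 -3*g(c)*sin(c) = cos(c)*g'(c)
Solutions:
 g(c) = C1*cos(c)^3


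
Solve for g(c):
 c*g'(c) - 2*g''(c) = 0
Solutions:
 g(c) = C1 + C2*erfi(c/2)


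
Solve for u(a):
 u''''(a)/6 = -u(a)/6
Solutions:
 u(a) = (C1*sin(sqrt(2)*a/2) + C2*cos(sqrt(2)*a/2))*exp(-sqrt(2)*a/2) + (C3*sin(sqrt(2)*a/2) + C4*cos(sqrt(2)*a/2))*exp(sqrt(2)*a/2)


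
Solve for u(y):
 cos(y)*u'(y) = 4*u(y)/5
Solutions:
 u(y) = C1*(sin(y) + 1)^(2/5)/(sin(y) - 1)^(2/5)


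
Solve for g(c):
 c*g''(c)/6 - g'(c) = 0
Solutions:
 g(c) = C1 + C2*c^7


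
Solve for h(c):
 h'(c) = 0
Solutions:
 h(c) = C1


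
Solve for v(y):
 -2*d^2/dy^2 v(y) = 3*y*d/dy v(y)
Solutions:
 v(y) = C1 + C2*erf(sqrt(3)*y/2)


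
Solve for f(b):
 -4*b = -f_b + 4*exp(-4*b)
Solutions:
 f(b) = C1 + 2*b^2 - exp(-4*b)


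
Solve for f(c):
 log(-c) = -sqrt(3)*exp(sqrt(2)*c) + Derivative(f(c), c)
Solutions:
 f(c) = C1 + c*log(-c) - c + sqrt(6)*exp(sqrt(2)*c)/2


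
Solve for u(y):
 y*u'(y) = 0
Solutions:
 u(y) = C1


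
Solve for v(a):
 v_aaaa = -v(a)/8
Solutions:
 v(a) = (C1*sin(2^(3/4)*a/4) + C2*cos(2^(3/4)*a/4))*exp(-2^(3/4)*a/4) + (C3*sin(2^(3/4)*a/4) + C4*cos(2^(3/4)*a/4))*exp(2^(3/4)*a/4)


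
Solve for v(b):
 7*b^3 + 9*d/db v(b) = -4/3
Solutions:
 v(b) = C1 - 7*b^4/36 - 4*b/27


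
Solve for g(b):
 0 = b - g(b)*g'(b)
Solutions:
 g(b) = -sqrt(C1 + b^2)
 g(b) = sqrt(C1 + b^2)


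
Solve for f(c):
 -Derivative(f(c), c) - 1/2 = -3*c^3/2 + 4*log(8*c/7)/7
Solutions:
 f(c) = C1 + 3*c^4/8 - 4*c*log(c)/7 - 12*c*log(2)/7 + c/14 + 4*c*log(7)/7


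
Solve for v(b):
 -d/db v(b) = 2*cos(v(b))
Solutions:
 v(b) = pi - asin((C1 + exp(4*b))/(C1 - exp(4*b)))
 v(b) = asin((C1 + exp(4*b))/(C1 - exp(4*b)))


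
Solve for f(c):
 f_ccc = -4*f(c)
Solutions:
 f(c) = C3*exp(-2^(2/3)*c) + (C1*sin(2^(2/3)*sqrt(3)*c/2) + C2*cos(2^(2/3)*sqrt(3)*c/2))*exp(2^(2/3)*c/2)


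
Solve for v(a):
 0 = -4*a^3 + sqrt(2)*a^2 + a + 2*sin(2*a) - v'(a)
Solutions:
 v(a) = C1 - a^4 + sqrt(2)*a^3/3 + a^2/2 - cos(2*a)


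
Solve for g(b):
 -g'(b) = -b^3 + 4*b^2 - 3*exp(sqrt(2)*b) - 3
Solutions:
 g(b) = C1 + b^4/4 - 4*b^3/3 + 3*b + 3*sqrt(2)*exp(sqrt(2)*b)/2


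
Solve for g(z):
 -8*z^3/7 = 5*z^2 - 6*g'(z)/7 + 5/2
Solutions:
 g(z) = C1 + z^4/3 + 35*z^3/18 + 35*z/12


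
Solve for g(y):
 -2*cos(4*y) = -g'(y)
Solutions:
 g(y) = C1 + sin(4*y)/2


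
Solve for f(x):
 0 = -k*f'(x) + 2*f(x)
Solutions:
 f(x) = C1*exp(2*x/k)


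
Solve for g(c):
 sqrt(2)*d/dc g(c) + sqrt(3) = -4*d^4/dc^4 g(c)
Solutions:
 g(c) = C1 + C4*exp(-sqrt(2)*c/2) - sqrt(6)*c/2 + (C2*sin(sqrt(6)*c/4) + C3*cos(sqrt(6)*c/4))*exp(sqrt(2)*c/4)


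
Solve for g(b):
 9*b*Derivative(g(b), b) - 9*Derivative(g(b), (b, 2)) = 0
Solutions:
 g(b) = C1 + C2*erfi(sqrt(2)*b/2)


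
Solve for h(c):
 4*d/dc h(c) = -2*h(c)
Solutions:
 h(c) = C1*exp(-c/2)


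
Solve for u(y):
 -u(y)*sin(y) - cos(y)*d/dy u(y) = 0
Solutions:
 u(y) = C1*cos(y)


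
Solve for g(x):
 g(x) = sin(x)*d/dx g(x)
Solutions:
 g(x) = C1*sqrt(cos(x) - 1)/sqrt(cos(x) + 1)


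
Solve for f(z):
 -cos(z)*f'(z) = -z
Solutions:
 f(z) = C1 + Integral(z/cos(z), z)


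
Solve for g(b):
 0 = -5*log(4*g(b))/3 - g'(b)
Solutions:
 3*Integral(1/(log(_y) + 2*log(2)), (_y, g(b)))/5 = C1 - b


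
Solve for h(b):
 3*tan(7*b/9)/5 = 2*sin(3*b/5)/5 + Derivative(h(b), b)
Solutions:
 h(b) = C1 - 27*log(cos(7*b/9))/35 + 2*cos(3*b/5)/3


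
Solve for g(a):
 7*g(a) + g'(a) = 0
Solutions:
 g(a) = C1*exp(-7*a)


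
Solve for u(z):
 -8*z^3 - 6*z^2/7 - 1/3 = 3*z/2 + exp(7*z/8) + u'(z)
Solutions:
 u(z) = C1 - 2*z^4 - 2*z^3/7 - 3*z^2/4 - z/3 - 8*exp(7*z/8)/7


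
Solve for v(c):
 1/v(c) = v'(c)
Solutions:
 v(c) = -sqrt(C1 + 2*c)
 v(c) = sqrt(C1 + 2*c)


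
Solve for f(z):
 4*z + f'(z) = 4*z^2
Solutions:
 f(z) = C1 + 4*z^3/3 - 2*z^2


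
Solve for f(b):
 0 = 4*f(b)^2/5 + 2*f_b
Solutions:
 f(b) = 5/(C1 + 2*b)


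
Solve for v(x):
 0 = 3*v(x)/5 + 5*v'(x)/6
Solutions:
 v(x) = C1*exp(-18*x/25)


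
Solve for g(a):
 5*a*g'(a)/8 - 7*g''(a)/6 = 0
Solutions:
 g(a) = C1 + C2*erfi(sqrt(210)*a/28)


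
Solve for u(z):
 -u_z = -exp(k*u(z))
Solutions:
 u(z) = Piecewise((log(-1/(C1*k + k*z))/k, Ne(k, 0)), (nan, True))
 u(z) = Piecewise((C1 + z, Eq(k, 0)), (nan, True))


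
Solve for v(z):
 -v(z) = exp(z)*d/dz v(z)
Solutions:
 v(z) = C1*exp(exp(-z))


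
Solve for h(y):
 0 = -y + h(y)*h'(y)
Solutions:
 h(y) = -sqrt(C1 + y^2)
 h(y) = sqrt(C1 + y^2)


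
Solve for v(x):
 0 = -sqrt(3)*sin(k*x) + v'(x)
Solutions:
 v(x) = C1 - sqrt(3)*cos(k*x)/k


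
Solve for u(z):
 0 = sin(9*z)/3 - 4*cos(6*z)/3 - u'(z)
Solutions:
 u(z) = C1 - 2*sin(6*z)/9 - cos(9*z)/27


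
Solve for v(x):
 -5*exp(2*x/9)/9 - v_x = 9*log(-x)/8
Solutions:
 v(x) = C1 - 9*x*log(-x)/8 + 9*x/8 - 5*exp(2*x/9)/2


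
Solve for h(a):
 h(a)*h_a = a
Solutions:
 h(a) = -sqrt(C1 + a^2)
 h(a) = sqrt(C1 + a^2)


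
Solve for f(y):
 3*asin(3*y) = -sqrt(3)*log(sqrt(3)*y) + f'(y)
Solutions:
 f(y) = C1 + sqrt(3)*y*(log(y) - 1) + 3*y*asin(3*y) + sqrt(3)*y*log(3)/2 + sqrt(1 - 9*y^2)


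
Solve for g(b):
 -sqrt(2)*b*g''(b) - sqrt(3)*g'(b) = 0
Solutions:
 g(b) = C1 + C2*b^(1 - sqrt(6)/2)


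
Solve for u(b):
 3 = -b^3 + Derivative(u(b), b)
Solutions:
 u(b) = C1 + b^4/4 + 3*b


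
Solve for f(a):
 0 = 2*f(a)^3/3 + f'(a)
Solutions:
 f(a) = -sqrt(6)*sqrt(-1/(C1 - 2*a))/2
 f(a) = sqrt(6)*sqrt(-1/(C1 - 2*a))/2


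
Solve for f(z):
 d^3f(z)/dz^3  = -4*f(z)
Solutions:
 f(z) = C3*exp(-2^(2/3)*z) + (C1*sin(2^(2/3)*sqrt(3)*z/2) + C2*cos(2^(2/3)*sqrt(3)*z/2))*exp(2^(2/3)*z/2)


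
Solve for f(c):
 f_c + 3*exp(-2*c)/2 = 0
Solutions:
 f(c) = C1 + 3*exp(-2*c)/4


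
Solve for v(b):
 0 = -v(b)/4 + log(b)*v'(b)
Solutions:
 v(b) = C1*exp(li(b)/4)


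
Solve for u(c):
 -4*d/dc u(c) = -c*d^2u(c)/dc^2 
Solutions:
 u(c) = C1 + C2*c^5


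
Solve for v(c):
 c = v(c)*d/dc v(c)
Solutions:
 v(c) = -sqrt(C1 + c^2)
 v(c) = sqrt(C1 + c^2)


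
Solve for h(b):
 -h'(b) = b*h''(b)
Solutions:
 h(b) = C1 + C2*log(b)


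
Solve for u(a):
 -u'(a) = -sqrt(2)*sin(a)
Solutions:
 u(a) = C1 - sqrt(2)*cos(a)


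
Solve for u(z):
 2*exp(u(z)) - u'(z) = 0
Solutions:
 u(z) = log(-1/(C1 + 2*z))


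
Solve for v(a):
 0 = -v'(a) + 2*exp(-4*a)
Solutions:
 v(a) = C1 - exp(-4*a)/2


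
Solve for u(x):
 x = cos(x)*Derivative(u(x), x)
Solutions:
 u(x) = C1 + Integral(x/cos(x), x)


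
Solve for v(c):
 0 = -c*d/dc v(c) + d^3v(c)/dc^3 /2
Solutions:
 v(c) = C1 + Integral(C2*airyai(2^(1/3)*c) + C3*airybi(2^(1/3)*c), c)


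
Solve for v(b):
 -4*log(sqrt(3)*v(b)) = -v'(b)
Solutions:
 -Integral(1/(2*log(_y) + log(3)), (_y, v(b)))/2 = C1 - b


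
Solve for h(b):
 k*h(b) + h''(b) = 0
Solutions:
 h(b) = C1*exp(-b*sqrt(-k)) + C2*exp(b*sqrt(-k))


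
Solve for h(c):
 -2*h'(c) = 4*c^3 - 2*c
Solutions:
 h(c) = C1 - c^4/2 + c^2/2


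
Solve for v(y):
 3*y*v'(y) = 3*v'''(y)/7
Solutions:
 v(y) = C1 + Integral(C2*airyai(7^(1/3)*y) + C3*airybi(7^(1/3)*y), y)


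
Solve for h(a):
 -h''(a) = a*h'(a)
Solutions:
 h(a) = C1 + C2*erf(sqrt(2)*a/2)


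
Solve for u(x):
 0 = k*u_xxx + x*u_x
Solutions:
 u(x) = C1 + Integral(C2*airyai(x*(-1/k)^(1/3)) + C3*airybi(x*(-1/k)^(1/3)), x)


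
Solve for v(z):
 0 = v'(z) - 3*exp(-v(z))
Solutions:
 v(z) = log(C1 + 3*z)


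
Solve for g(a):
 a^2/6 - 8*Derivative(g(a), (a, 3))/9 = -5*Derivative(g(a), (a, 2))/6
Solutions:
 g(a) = C1 + C2*a + C3*exp(15*a/16) - a^4/60 - 16*a^3/225 - 256*a^2/1125


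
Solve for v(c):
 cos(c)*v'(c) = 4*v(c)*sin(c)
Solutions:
 v(c) = C1/cos(c)^4


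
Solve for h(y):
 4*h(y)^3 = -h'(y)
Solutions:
 h(y) = -sqrt(2)*sqrt(-1/(C1 - 4*y))/2
 h(y) = sqrt(2)*sqrt(-1/(C1 - 4*y))/2


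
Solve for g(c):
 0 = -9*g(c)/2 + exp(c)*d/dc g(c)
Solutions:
 g(c) = C1*exp(-9*exp(-c)/2)


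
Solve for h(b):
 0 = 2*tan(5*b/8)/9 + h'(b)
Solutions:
 h(b) = C1 + 16*log(cos(5*b/8))/45


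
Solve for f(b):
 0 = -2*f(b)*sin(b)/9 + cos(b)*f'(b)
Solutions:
 f(b) = C1/cos(b)^(2/9)


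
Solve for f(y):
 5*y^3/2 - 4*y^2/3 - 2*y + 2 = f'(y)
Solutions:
 f(y) = C1 + 5*y^4/8 - 4*y^3/9 - y^2 + 2*y


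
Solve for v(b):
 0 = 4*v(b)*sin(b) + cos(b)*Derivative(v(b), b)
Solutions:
 v(b) = C1*cos(b)^4


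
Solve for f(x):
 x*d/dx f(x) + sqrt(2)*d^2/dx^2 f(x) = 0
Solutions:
 f(x) = C1 + C2*erf(2^(1/4)*x/2)


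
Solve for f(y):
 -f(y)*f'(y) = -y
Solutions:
 f(y) = -sqrt(C1 + y^2)
 f(y) = sqrt(C1 + y^2)


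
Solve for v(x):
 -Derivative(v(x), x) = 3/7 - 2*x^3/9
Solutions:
 v(x) = C1 + x^4/18 - 3*x/7


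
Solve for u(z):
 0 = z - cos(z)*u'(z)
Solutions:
 u(z) = C1 + Integral(z/cos(z), z)


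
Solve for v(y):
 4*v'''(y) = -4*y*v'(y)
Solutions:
 v(y) = C1 + Integral(C2*airyai(-y) + C3*airybi(-y), y)


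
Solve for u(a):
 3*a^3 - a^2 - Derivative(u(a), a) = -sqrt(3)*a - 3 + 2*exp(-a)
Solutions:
 u(a) = C1 + 3*a^4/4 - a^3/3 + sqrt(3)*a^2/2 + 3*a + 2*exp(-a)


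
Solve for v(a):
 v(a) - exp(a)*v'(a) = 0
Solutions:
 v(a) = C1*exp(-exp(-a))


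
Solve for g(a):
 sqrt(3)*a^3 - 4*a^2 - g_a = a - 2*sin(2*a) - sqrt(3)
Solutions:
 g(a) = C1 + sqrt(3)*a^4/4 - 4*a^3/3 - a^2/2 + sqrt(3)*a - cos(2*a)


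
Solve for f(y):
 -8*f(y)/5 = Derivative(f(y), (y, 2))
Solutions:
 f(y) = C1*sin(2*sqrt(10)*y/5) + C2*cos(2*sqrt(10)*y/5)


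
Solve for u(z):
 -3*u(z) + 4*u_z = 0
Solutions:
 u(z) = C1*exp(3*z/4)


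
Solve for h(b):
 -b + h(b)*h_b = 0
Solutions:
 h(b) = -sqrt(C1 + b^2)
 h(b) = sqrt(C1 + b^2)


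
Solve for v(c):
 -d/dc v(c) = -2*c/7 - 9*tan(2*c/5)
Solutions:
 v(c) = C1 + c^2/7 - 45*log(cos(2*c/5))/2


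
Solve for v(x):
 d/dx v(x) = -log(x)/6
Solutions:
 v(x) = C1 - x*log(x)/6 + x/6


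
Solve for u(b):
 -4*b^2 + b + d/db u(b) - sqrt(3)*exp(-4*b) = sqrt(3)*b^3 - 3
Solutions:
 u(b) = C1 + sqrt(3)*b^4/4 + 4*b^3/3 - b^2/2 - 3*b - sqrt(3)*exp(-4*b)/4


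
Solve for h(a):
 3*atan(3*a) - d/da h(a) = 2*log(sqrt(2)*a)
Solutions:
 h(a) = C1 - 2*a*log(a) + 3*a*atan(3*a) - a*log(2) + 2*a - log(9*a^2 + 1)/2


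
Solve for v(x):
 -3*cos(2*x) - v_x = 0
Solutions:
 v(x) = C1 - 3*sin(2*x)/2


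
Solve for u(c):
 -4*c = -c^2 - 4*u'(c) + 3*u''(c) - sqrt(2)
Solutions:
 u(c) = C1 + C2*exp(4*c/3) - c^3/12 + 5*c^2/16 - sqrt(2)*c/4 + 15*c/32


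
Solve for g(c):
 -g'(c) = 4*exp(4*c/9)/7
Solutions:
 g(c) = C1 - 9*exp(4*c/9)/7


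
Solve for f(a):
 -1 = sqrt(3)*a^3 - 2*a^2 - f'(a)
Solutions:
 f(a) = C1 + sqrt(3)*a^4/4 - 2*a^3/3 + a


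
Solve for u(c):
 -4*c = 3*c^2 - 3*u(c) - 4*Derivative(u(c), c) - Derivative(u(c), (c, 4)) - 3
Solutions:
 u(c) = c^2 - 4*c/3 + (C1 + C2*c)*exp(-c) + (C3*sin(sqrt(2)*c) + C4*cos(sqrt(2)*c))*exp(c) + 7/9


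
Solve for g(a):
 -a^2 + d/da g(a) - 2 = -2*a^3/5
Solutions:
 g(a) = C1 - a^4/10 + a^3/3 + 2*a


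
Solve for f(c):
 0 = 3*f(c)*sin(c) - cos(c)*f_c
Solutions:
 f(c) = C1/cos(c)^3


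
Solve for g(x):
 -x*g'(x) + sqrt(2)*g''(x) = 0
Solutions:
 g(x) = C1 + C2*erfi(2^(1/4)*x/2)


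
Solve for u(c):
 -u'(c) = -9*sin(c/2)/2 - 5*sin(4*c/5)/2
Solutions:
 u(c) = C1 - 9*cos(c/2) - 25*cos(4*c/5)/8


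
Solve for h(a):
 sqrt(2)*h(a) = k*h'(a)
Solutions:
 h(a) = C1*exp(sqrt(2)*a/k)


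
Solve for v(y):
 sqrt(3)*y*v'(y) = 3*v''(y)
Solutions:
 v(y) = C1 + C2*erfi(sqrt(2)*3^(3/4)*y/6)


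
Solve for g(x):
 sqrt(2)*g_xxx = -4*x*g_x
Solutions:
 g(x) = C1 + Integral(C2*airyai(-sqrt(2)*x) + C3*airybi(-sqrt(2)*x), x)


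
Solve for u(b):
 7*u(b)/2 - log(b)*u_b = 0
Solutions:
 u(b) = C1*exp(7*li(b)/2)


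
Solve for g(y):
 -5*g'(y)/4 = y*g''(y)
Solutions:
 g(y) = C1 + C2/y^(1/4)


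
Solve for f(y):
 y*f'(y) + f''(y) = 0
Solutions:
 f(y) = C1 + C2*erf(sqrt(2)*y/2)


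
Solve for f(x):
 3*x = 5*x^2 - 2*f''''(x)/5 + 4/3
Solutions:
 f(x) = C1 + C2*x + C3*x^2 + C4*x^3 + 5*x^6/144 - x^5/16 + 5*x^4/36


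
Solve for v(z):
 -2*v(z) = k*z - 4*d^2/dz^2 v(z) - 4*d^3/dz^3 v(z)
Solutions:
 v(z) = C1*exp(-z*(2*2^(2/3)/(3*sqrt(57) + 23)^(1/3) + 4 + 2^(1/3)*(3*sqrt(57) + 23)^(1/3))/12)*sin(2^(1/3)*sqrt(3)*z*(-(3*sqrt(57) + 23)^(1/3) + 2*2^(1/3)/(3*sqrt(57) + 23)^(1/3))/12) + C2*exp(-z*(2*2^(2/3)/(3*sqrt(57) + 23)^(1/3) + 4 + 2^(1/3)*(3*sqrt(57) + 23)^(1/3))/12)*cos(2^(1/3)*sqrt(3)*z*(-(3*sqrt(57) + 23)^(1/3) + 2*2^(1/3)/(3*sqrt(57) + 23)^(1/3))/12) + C3*exp(z*(-2 + 2*2^(2/3)/(3*sqrt(57) + 23)^(1/3) + 2^(1/3)*(3*sqrt(57) + 23)^(1/3))/6) - k*z/2


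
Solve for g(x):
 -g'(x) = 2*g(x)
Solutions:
 g(x) = C1*exp(-2*x)


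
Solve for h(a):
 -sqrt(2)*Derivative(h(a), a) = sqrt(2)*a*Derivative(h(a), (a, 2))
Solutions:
 h(a) = C1 + C2*log(a)


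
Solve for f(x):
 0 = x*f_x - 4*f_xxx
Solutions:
 f(x) = C1 + Integral(C2*airyai(2^(1/3)*x/2) + C3*airybi(2^(1/3)*x/2), x)


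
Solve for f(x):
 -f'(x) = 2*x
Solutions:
 f(x) = C1 - x^2


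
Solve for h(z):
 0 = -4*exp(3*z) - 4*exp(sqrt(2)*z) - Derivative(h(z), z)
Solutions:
 h(z) = C1 - 4*exp(3*z)/3 - 2*sqrt(2)*exp(sqrt(2)*z)


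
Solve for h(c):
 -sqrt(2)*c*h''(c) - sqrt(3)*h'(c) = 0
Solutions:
 h(c) = C1 + C2*c^(1 - sqrt(6)/2)


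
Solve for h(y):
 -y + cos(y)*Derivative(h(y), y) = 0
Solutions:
 h(y) = C1 + Integral(y/cos(y), y)


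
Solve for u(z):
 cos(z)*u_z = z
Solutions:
 u(z) = C1 + Integral(z/cos(z), z)


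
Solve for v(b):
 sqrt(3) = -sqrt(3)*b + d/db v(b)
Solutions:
 v(b) = C1 + sqrt(3)*b^2/2 + sqrt(3)*b


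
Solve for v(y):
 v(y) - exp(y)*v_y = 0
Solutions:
 v(y) = C1*exp(-exp(-y))


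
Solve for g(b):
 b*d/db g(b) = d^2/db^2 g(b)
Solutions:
 g(b) = C1 + C2*erfi(sqrt(2)*b/2)


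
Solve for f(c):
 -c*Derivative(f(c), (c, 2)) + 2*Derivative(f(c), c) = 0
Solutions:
 f(c) = C1 + C2*c^3


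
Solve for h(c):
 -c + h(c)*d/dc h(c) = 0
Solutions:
 h(c) = -sqrt(C1 + c^2)
 h(c) = sqrt(C1 + c^2)


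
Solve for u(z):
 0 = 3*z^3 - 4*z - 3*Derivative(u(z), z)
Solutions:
 u(z) = C1 + z^4/4 - 2*z^2/3


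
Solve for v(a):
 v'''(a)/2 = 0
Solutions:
 v(a) = C1 + C2*a + C3*a^2


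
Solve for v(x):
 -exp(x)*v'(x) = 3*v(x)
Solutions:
 v(x) = C1*exp(3*exp(-x))


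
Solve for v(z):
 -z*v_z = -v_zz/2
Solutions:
 v(z) = C1 + C2*erfi(z)


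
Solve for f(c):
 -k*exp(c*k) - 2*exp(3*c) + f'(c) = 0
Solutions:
 f(c) = C1 + 2*exp(3*c)/3 + exp(c*k)


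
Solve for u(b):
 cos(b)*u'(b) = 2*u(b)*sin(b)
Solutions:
 u(b) = C1/cos(b)^2


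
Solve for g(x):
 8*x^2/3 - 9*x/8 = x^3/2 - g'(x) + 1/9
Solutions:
 g(x) = C1 + x^4/8 - 8*x^3/9 + 9*x^2/16 + x/9


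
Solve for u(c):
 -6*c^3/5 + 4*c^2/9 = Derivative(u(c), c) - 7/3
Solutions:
 u(c) = C1 - 3*c^4/10 + 4*c^3/27 + 7*c/3


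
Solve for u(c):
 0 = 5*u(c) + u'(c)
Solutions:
 u(c) = C1*exp(-5*c)


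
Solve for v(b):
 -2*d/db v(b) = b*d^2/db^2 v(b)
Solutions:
 v(b) = C1 + C2/b


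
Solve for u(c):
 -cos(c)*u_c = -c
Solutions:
 u(c) = C1 + Integral(c/cos(c), c)


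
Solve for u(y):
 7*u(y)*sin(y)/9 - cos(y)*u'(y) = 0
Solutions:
 u(y) = C1/cos(y)^(7/9)


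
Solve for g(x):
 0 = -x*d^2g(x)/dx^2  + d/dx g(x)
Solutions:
 g(x) = C1 + C2*x^2


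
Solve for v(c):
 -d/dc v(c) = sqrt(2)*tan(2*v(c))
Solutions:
 v(c) = -asin(C1*exp(-2*sqrt(2)*c))/2 + pi/2
 v(c) = asin(C1*exp(-2*sqrt(2)*c))/2


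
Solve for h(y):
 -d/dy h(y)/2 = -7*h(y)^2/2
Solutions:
 h(y) = -1/(C1 + 7*y)


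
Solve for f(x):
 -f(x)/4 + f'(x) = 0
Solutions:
 f(x) = C1*exp(x/4)


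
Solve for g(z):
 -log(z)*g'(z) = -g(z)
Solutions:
 g(z) = C1*exp(li(z))


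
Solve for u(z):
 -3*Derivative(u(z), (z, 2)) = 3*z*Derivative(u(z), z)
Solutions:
 u(z) = C1 + C2*erf(sqrt(2)*z/2)


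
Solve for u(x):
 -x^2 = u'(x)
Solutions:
 u(x) = C1 - x^3/3


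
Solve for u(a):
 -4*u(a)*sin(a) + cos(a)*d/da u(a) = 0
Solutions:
 u(a) = C1/cos(a)^4


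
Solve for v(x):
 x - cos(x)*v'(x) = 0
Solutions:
 v(x) = C1 + Integral(x/cos(x), x)


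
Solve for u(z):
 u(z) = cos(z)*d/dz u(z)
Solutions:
 u(z) = C1*sqrt(sin(z) + 1)/sqrt(sin(z) - 1)


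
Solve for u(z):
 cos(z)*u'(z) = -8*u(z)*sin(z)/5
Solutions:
 u(z) = C1*cos(z)^(8/5)


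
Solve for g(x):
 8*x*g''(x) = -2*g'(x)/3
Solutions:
 g(x) = C1 + C2*x^(11/12)


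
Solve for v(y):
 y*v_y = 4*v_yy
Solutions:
 v(y) = C1 + C2*erfi(sqrt(2)*y/4)


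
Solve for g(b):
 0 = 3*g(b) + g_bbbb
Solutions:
 g(b) = (C1*sin(sqrt(2)*3^(1/4)*b/2) + C2*cos(sqrt(2)*3^(1/4)*b/2))*exp(-sqrt(2)*3^(1/4)*b/2) + (C3*sin(sqrt(2)*3^(1/4)*b/2) + C4*cos(sqrt(2)*3^(1/4)*b/2))*exp(sqrt(2)*3^(1/4)*b/2)


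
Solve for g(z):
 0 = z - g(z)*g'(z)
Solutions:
 g(z) = -sqrt(C1 + z^2)
 g(z) = sqrt(C1 + z^2)


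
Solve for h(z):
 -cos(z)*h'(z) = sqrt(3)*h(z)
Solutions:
 h(z) = C1*(sin(z) - 1)^(sqrt(3)/2)/(sin(z) + 1)^(sqrt(3)/2)


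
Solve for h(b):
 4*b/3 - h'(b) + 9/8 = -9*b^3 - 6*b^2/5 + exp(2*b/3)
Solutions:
 h(b) = C1 + 9*b^4/4 + 2*b^3/5 + 2*b^2/3 + 9*b/8 - 3*exp(2*b/3)/2


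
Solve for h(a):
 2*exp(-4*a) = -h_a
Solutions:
 h(a) = C1 + exp(-4*a)/2


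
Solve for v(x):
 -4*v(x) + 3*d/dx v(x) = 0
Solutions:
 v(x) = C1*exp(4*x/3)


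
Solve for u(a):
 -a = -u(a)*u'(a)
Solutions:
 u(a) = -sqrt(C1 + a^2)
 u(a) = sqrt(C1 + a^2)


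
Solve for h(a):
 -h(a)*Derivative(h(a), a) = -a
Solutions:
 h(a) = -sqrt(C1 + a^2)
 h(a) = sqrt(C1 + a^2)


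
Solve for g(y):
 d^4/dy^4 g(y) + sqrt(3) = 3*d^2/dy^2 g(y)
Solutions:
 g(y) = C1 + C2*y + C3*exp(-sqrt(3)*y) + C4*exp(sqrt(3)*y) + sqrt(3)*y^2/6


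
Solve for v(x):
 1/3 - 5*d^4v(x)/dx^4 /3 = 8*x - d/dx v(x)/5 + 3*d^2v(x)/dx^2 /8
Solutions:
 v(x) = C1 + C2*exp(30^(1/3)*x*(-(16 + sqrt(286))^(1/3) + 30^(1/3)/(16 + sqrt(286))^(1/3))/40)*sin(10^(1/3)*3^(1/6)*x*(3*10^(1/3)/(16 + sqrt(286))^(1/3) + 3^(2/3)*(16 + sqrt(286))^(1/3))/40) + C3*exp(30^(1/3)*x*(-(16 + sqrt(286))^(1/3) + 30^(1/3)/(16 + sqrt(286))^(1/3))/40)*cos(10^(1/3)*3^(1/6)*x*(3*10^(1/3)/(16 + sqrt(286))^(1/3) + 3^(2/3)*(16 + sqrt(286))^(1/3))/40) + C4*exp(-30^(1/3)*x*(-(16 + sqrt(286))^(1/3) + 30^(1/3)/(16 + sqrt(286))^(1/3))/20) + 20*x^2 + 220*x/3


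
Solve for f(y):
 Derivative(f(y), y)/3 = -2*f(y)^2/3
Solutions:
 f(y) = 1/(C1 + 2*y)


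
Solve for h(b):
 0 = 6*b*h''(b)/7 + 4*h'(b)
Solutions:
 h(b) = C1 + C2/b^(11/3)


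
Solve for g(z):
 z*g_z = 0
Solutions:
 g(z) = C1


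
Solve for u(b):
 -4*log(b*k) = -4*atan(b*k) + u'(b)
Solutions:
 u(b) = C1 - 4*b*log(b*k) + 4*b + 4*Piecewise((b*atan(b*k) - log(b^2*k^2 + 1)/(2*k), Ne(k, 0)), (0, True))


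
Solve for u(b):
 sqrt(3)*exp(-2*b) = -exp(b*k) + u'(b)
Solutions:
 u(b) = C1 - sqrt(3)*exp(-2*b)/2 + exp(b*k)/k


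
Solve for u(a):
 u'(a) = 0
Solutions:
 u(a) = C1


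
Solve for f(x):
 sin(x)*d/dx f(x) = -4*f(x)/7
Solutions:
 f(x) = C1*(cos(x) + 1)^(2/7)/(cos(x) - 1)^(2/7)


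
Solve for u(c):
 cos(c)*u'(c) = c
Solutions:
 u(c) = C1 + Integral(c/cos(c), c)


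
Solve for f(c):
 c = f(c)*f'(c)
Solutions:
 f(c) = -sqrt(C1 + c^2)
 f(c) = sqrt(C1 + c^2)


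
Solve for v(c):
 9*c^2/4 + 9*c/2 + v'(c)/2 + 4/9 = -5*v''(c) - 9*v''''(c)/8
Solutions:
 v(c) = C1 + C2*exp(-2^(1/3)*c*(-3*(3 + sqrt(48729)/9)^(1/3) + 20*2^(1/3)/(3 + sqrt(48729)/9)^(1/3))/18)*sin(sqrt(3)*c*(40/(6 + 2*sqrt(48729)/9)^(1/3) + 3*(6 + 2*sqrt(48729)/9)^(1/3))/18) + C3*exp(-2^(1/3)*c*(-3*(3 + sqrt(48729)/9)^(1/3) + 20*2^(1/3)/(3 + sqrt(48729)/9)^(1/3))/18)*cos(sqrt(3)*c*(40/(6 + 2*sqrt(48729)/9)^(1/3) + 3*(6 + 2*sqrt(48729)/9)^(1/3))/18) + C4*exp(2^(1/3)*c*(-3*(3 + sqrt(48729)/9)^(1/3) + 20*2^(1/3)/(3 + sqrt(48729)/9)^(1/3))/9) - 3*c^3/2 + 81*c^2/2 - 7298*c/9


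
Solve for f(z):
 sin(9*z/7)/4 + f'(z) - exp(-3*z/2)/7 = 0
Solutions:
 f(z) = C1 + 7*cos(9*z/7)/36 - 2*exp(-3*z/2)/21


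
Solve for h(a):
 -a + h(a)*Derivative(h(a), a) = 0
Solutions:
 h(a) = -sqrt(C1 + a^2)
 h(a) = sqrt(C1 + a^2)


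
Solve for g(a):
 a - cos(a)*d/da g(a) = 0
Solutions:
 g(a) = C1 + Integral(a/cos(a), a)


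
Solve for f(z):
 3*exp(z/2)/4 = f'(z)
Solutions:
 f(z) = C1 + 3*exp(z/2)/2


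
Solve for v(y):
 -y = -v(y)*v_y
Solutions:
 v(y) = -sqrt(C1 + y^2)
 v(y) = sqrt(C1 + y^2)


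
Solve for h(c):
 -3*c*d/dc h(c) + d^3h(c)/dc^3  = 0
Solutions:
 h(c) = C1 + Integral(C2*airyai(3^(1/3)*c) + C3*airybi(3^(1/3)*c), c)


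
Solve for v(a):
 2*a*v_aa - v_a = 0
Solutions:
 v(a) = C1 + C2*a^(3/2)


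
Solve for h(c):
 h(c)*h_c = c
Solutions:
 h(c) = -sqrt(C1 + c^2)
 h(c) = sqrt(C1 + c^2)


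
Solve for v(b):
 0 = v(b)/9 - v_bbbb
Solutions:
 v(b) = C1*exp(-sqrt(3)*b/3) + C2*exp(sqrt(3)*b/3) + C3*sin(sqrt(3)*b/3) + C4*cos(sqrt(3)*b/3)


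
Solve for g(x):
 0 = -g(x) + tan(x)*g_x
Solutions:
 g(x) = C1*sin(x)


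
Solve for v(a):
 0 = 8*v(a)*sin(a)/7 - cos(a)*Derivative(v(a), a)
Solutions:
 v(a) = C1/cos(a)^(8/7)


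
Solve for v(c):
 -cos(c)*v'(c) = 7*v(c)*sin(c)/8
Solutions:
 v(c) = C1*cos(c)^(7/8)


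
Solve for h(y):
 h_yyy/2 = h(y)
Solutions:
 h(y) = C3*exp(2^(1/3)*y) + (C1*sin(2^(1/3)*sqrt(3)*y/2) + C2*cos(2^(1/3)*sqrt(3)*y/2))*exp(-2^(1/3)*y/2)


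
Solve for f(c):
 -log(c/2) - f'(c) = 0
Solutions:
 f(c) = C1 - c*log(c) + c*log(2) + c


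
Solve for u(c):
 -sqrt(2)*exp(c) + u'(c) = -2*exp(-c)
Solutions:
 u(c) = C1 + sqrt(2)*exp(c) + 2*exp(-c)


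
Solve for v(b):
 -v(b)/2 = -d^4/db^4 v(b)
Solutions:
 v(b) = C1*exp(-2^(3/4)*b/2) + C2*exp(2^(3/4)*b/2) + C3*sin(2^(3/4)*b/2) + C4*cos(2^(3/4)*b/2)


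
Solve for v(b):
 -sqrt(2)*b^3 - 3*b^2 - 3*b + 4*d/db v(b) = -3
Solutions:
 v(b) = C1 + sqrt(2)*b^4/16 + b^3/4 + 3*b^2/8 - 3*b/4


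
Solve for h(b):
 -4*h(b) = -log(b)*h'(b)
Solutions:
 h(b) = C1*exp(4*li(b))


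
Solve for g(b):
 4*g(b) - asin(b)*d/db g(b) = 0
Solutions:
 g(b) = C1*exp(4*Integral(1/asin(b), b))


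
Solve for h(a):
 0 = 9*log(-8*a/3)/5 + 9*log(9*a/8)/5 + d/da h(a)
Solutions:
 h(a) = C1 - 18*a*log(a)/5 + 9*a*(-log(3) + 2 - I*pi)/5


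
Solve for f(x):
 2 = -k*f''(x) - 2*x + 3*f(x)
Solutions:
 f(x) = C1*exp(-sqrt(3)*x*sqrt(1/k)) + C2*exp(sqrt(3)*x*sqrt(1/k)) + 2*x/3 + 2/3


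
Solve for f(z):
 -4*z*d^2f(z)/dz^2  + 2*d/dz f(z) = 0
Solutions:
 f(z) = C1 + C2*z^(3/2)


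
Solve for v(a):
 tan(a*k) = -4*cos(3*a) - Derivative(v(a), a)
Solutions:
 v(a) = C1 - Piecewise((-log(cos(a*k))/k, Ne(k, 0)), (0, True)) - 4*sin(3*a)/3


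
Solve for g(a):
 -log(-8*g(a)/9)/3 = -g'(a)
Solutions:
 -3*Integral(1/(log(-_y) - 2*log(3) + 3*log(2)), (_y, g(a))) = C1 - a


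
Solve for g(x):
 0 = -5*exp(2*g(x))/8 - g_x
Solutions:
 g(x) = log(-sqrt(1/(C1 + 5*x))) + log(2)
 g(x) = log(1/(C1 + 5*x))/2 + log(2)


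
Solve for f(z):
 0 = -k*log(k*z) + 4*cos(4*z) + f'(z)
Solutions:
 f(z) = C1 + k*z*(log(k*z) - 1) - sin(4*z)


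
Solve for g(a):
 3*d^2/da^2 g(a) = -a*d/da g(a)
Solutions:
 g(a) = C1 + C2*erf(sqrt(6)*a/6)


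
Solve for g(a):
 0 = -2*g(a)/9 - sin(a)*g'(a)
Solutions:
 g(a) = C1*(cos(a) + 1)^(1/9)/(cos(a) - 1)^(1/9)


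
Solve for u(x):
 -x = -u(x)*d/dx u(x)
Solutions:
 u(x) = -sqrt(C1 + x^2)
 u(x) = sqrt(C1 + x^2)


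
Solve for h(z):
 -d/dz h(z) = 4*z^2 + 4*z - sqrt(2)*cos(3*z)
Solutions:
 h(z) = C1 - 4*z^3/3 - 2*z^2 + sqrt(2)*sin(3*z)/3


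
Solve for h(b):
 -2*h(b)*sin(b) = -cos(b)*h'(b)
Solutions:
 h(b) = C1/cos(b)^2


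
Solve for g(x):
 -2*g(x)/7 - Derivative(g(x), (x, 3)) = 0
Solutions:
 g(x) = C3*exp(-2^(1/3)*7^(2/3)*x/7) + (C1*sin(2^(1/3)*sqrt(3)*7^(2/3)*x/14) + C2*cos(2^(1/3)*sqrt(3)*7^(2/3)*x/14))*exp(2^(1/3)*7^(2/3)*x/14)


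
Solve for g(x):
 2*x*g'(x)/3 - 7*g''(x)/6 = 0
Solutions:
 g(x) = C1 + C2*erfi(sqrt(14)*x/7)


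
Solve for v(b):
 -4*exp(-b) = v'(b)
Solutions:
 v(b) = C1 + 4*exp(-b)


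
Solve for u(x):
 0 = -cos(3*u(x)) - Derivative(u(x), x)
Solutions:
 u(x) = -asin((C1 + exp(6*x))/(C1 - exp(6*x)))/3 + pi/3
 u(x) = asin((C1 + exp(6*x))/(C1 - exp(6*x)))/3


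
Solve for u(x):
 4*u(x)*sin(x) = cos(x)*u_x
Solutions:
 u(x) = C1/cos(x)^4


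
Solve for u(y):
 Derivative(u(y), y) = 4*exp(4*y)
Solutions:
 u(y) = C1 + exp(4*y)


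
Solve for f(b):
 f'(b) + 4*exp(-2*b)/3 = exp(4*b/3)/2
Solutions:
 f(b) = C1 + 3*exp(4*b/3)/8 + 2*exp(-2*b)/3


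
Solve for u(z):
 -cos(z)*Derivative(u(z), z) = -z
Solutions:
 u(z) = C1 + Integral(z/cos(z), z)


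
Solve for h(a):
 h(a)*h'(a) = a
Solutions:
 h(a) = -sqrt(C1 + a^2)
 h(a) = sqrt(C1 + a^2)


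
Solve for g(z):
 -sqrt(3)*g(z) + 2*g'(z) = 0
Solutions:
 g(z) = C1*exp(sqrt(3)*z/2)


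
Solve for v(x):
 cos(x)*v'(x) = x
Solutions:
 v(x) = C1 + Integral(x/cos(x), x)


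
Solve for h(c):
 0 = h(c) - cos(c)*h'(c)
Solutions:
 h(c) = C1*sqrt(sin(c) + 1)/sqrt(sin(c) - 1)


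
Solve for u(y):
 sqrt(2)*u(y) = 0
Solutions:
 u(y) = 0


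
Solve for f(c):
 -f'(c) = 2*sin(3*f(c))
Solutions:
 f(c) = -acos((-C1 - exp(12*c))/(C1 - exp(12*c)))/3 + 2*pi/3
 f(c) = acos((-C1 - exp(12*c))/(C1 - exp(12*c)))/3


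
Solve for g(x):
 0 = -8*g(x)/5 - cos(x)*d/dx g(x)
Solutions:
 g(x) = C1*(sin(x) - 1)^(4/5)/(sin(x) + 1)^(4/5)


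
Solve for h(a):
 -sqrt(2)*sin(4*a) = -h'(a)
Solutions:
 h(a) = C1 - sqrt(2)*cos(4*a)/4


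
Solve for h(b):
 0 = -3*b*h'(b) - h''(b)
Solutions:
 h(b) = C1 + C2*erf(sqrt(6)*b/2)


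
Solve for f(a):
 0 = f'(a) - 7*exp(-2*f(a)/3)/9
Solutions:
 f(a) = 3*log(-sqrt(C1 + 7*a)) - 6*log(3) + 3*log(6)/2
 f(a) = 3*log(C1 + 7*a)/2 - 6*log(3) + 3*log(6)/2


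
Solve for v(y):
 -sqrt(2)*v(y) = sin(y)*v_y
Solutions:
 v(y) = C1*(cos(y) + 1)^(sqrt(2)/2)/(cos(y) - 1)^(sqrt(2)/2)


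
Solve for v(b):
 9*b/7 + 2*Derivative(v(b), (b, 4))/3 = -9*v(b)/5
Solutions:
 v(b) = -5*b/7 + (C1*sin(15^(3/4)*2^(1/4)*b/10) + C2*cos(15^(3/4)*2^(1/4)*b/10))*exp(-15^(3/4)*2^(1/4)*b/10) + (C3*sin(15^(3/4)*2^(1/4)*b/10) + C4*cos(15^(3/4)*2^(1/4)*b/10))*exp(15^(3/4)*2^(1/4)*b/10)


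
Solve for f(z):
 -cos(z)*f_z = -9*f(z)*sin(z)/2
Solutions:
 f(z) = C1/cos(z)^(9/2)


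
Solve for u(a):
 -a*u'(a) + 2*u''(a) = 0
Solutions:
 u(a) = C1 + C2*erfi(a/2)


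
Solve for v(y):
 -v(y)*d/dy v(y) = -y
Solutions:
 v(y) = -sqrt(C1 + y^2)
 v(y) = sqrt(C1 + y^2)


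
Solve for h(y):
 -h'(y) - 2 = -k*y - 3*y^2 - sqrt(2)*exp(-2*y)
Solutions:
 h(y) = C1 + k*y^2/2 + y^3 - 2*y - sqrt(2)*exp(-2*y)/2


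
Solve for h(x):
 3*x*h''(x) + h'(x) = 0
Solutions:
 h(x) = C1 + C2*x^(2/3)


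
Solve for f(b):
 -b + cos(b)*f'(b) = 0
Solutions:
 f(b) = C1 + Integral(b/cos(b), b)


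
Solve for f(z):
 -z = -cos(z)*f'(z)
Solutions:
 f(z) = C1 + Integral(z/cos(z), z)


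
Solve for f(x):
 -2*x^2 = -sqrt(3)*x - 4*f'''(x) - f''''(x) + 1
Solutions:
 f(x) = C1 + C2*x + C3*x^2 + C4*exp(-4*x) + x^5/120 + x^4*(-sqrt(3) - 1)/96 + x^3*(sqrt(3) + 5)/96


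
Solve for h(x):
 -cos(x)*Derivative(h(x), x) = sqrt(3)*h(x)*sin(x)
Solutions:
 h(x) = C1*cos(x)^(sqrt(3))


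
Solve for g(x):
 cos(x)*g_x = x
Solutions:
 g(x) = C1 + Integral(x/cos(x), x)


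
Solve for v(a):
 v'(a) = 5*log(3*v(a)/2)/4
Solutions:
 4*Integral(1/(-log(_y) - log(3) + log(2)), (_y, v(a)))/5 = C1 - a


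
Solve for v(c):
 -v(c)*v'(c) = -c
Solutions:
 v(c) = -sqrt(C1 + c^2)
 v(c) = sqrt(C1 + c^2)


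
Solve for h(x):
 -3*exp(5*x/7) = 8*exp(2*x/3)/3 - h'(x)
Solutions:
 h(x) = C1 + 21*exp(5*x/7)/5 + 4*exp(2*x/3)


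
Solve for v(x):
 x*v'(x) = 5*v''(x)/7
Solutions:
 v(x) = C1 + C2*erfi(sqrt(70)*x/10)


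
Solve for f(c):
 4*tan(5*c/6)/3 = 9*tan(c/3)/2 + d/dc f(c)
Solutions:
 f(c) = C1 + 27*log(cos(c/3))/2 - 8*log(cos(5*c/6))/5


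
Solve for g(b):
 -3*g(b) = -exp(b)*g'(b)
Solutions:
 g(b) = C1*exp(-3*exp(-b))


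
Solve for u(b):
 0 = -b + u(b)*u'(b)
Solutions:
 u(b) = -sqrt(C1 + b^2)
 u(b) = sqrt(C1 + b^2)


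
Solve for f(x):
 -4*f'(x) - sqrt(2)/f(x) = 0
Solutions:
 f(x) = -sqrt(C1 - 2*sqrt(2)*x)/2
 f(x) = sqrt(C1 - 2*sqrt(2)*x)/2
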